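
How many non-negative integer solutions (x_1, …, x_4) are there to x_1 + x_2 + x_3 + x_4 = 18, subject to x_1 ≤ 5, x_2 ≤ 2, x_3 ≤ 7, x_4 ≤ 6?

10

Ignoring the caps, the number of non-negative solutions to x_1+…+x_4 = 18 is C(21,3) = 1330.
Subtract solutions that violate a single cap (substitute x_i' = x_i − (cap_i+1)): x_1 ≥ 6 gives C(15,3) = 455; x_2 ≥ 3 gives C(18,3) = 816; x_3 ≥ 8 gives C(13,3) = 286; x_4 ≥ 7 gives C(14,3) = 364. Together 1921.
Add back pairs where two caps are both exceeded: 220 + 35 + 56 + 120 + 165 + 20 = 616.
Subtract triples: 4 + 10 + 0 + 1 = 15.
By inclusion–exclusion the count is 1330 − 1921 + 616 − 15 = 10.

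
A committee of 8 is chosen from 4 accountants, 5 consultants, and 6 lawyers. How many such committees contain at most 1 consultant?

645

Split by how many consultants are chosen (0 through 1).
Sum: C(5,0)·C(10,8) + C(5,1)·C(10,7) = 45 + 600 = 645.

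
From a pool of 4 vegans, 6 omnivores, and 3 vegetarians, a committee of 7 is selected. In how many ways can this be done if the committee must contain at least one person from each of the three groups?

1559

Total 7-person selections from all 13: C(13,7) = 1716.
Selections missing a whole group: no vegans → C(9,7) = 36; no omnivores → C(7,7) = 1; no vegetarians → C(10,7) = 120.
Add back selections omitting two groups (i.e. drawn from a single group): C(4,7) + C(6,7) + C(3,7) = 0.
By inclusion–exclusion: 1716 − 157 + 0 = 1559.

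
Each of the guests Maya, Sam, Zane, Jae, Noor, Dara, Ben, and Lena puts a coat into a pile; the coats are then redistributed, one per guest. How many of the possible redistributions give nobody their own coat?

This is the derangement count D_8: permutations of 8 items with no fixed point.
By inclusion–exclusion this is Σ_{j=0}^{8} (−1)^j C(8,j)·(8−j)!.
Computing: 40320 − 40320 + 20160 − 6720 + 1680 − 336 + 56 − 8 + 1 = 14833.

14833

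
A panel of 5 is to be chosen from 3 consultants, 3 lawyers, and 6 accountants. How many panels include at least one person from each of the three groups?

Total 5-person selections from all 12: C(12,5) = 792.
Selections missing a whole group: no consultants → C(9,5) = 126; no lawyers → C(9,5) = 126; no accountants → C(6,5) = 6.
Add back selections omitting two groups (i.e. drawn from a single group): C(3,5) + C(3,5) + C(6,5) = 6.
By inclusion–exclusion: 792 − 258 + 6 = 540.

540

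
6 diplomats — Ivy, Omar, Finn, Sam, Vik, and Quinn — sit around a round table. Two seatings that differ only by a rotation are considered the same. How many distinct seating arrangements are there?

120

Seat Ivy anywhere (absorbing the rotational symmetry), then permute the other 5: (5)! = 120.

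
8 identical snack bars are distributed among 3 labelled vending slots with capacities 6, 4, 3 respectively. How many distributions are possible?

17

Ignoring the caps, the number of non-negative solutions to x_1+…+x_3 = 8 is C(10,2) = 45.
Subtract solutions that violate a single cap (substitute x_i' = x_i − (cap_i+1)): x_1 ≥ 7 gives C(3,2) = 3; x_2 ≥ 5 gives C(5,2) = 10; x_3 ≥ 4 gives C(6,2) = 15. Together 28.
No two caps can be exceeded simultaneously, so the pair terms are all 0.
By inclusion–exclusion the count is 45 − 28 + 0 = 17.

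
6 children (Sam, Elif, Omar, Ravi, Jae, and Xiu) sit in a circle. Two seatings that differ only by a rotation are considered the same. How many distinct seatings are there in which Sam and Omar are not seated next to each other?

All circular seatings of 6 people number (5)! = 120.
Seatings with Sam beside Omar: treat them as a block with 2 internal orders, giving 2 × (4)! = 48.
Subtracting, 120 − 48 = 72.

72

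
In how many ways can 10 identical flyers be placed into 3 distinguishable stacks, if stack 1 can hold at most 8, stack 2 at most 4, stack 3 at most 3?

17

Without the upper bounds there are C(12,2) = 66 ways to split 10 among 3 stacks.
Subtract solutions that violate a single cap (substitute x_i' = x_i − (cap_i+1)): x_1 ≥ 9 gives C(3,2) = 3; x_2 ≥ 5 gives C(7,2) = 21; x_3 ≥ 4 gives C(8,2) = 28. Together 52.
Add back pairs where two caps are both exceeded: 0 + 0 + 3 = 3.
By inclusion–exclusion the count is 66 − 52 + 3 = 17.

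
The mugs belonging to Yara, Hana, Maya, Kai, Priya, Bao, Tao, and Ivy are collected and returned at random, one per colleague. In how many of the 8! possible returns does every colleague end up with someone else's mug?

14833

This is the derangement count D_8: permutations of 8 items with no fixed point.
By inclusion–exclusion this is Σ_{j=0}^{8} (−1)^j C(8,j)·(8−j)!.
Computing: 40320 − 40320 + 20160 − 6720 + 1680 − 336 + 56 − 8 + 1 = 14833.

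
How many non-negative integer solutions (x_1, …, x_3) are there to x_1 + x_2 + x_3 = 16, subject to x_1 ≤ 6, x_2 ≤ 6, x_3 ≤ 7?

10

Ignoring the caps, the number of non-negative solutions to x_1+…+x_3 = 16 is C(18,2) = 153.
Subtract solutions that violate a single cap (substitute x_i' = x_i − (cap_i+1)): x_1 ≥ 7 gives C(11,2) = 55; x_2 ≥ 7 gives C(11,2) = 55; x_3 ≥ 8 gives C(10,2) = 45. Together 155.
Add back pairs where two caps are both exceeded: 6 + 3 + 3 = 12.
By inclusion–exclusion the count is 153 − 155 + 12 = 10.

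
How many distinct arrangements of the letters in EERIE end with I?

Fix I in the last position and arrange the remaining 4 letters.
Those 4 letters have E appearing 3 times, giving (4)!/(3!) = 4.

4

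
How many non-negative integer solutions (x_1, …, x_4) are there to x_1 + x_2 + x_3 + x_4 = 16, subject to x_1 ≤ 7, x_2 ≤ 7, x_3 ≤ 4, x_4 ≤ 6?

Without the upper bounds there are C(19,3) = 969 ways to split 16 among 4 variables.
Subtract solutions that violate a single cap (substitute x_i' = x_i − (cap_i+1)): x_1 ≥ 8 gives C(11,3) = 165; x_2 ≥ 8 gives C(11,3) = 165; x_3 ≥ 5 gives C(14,3) = 364; x_4 ≥ 7 gives C(12,3) = 220. Together 914.
Add back pairs where two caps are both exceeded: 1 + 20 + 4 + 20 + 4 + 35 = 84.
By inclusion–exclusion the count is 969 − 914 + 84 = 139.

139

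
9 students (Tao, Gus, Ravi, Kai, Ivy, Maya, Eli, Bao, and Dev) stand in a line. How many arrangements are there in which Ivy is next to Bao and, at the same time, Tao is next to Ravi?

Treat {Ivy,Bao} as one block (2 orders) and {Tao,Ravi} as another (2 orders).
That leaves 7 units to arrange: 2 × 2 × 7! = 4 × 5040 = 20160.

20160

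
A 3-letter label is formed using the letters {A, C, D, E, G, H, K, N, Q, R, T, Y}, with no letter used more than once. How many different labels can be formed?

With no repetition, fill the 3 letters in order: 12 choices, then 11, down to 10.
That product is 12 × 11 × 10 = 1320.

1320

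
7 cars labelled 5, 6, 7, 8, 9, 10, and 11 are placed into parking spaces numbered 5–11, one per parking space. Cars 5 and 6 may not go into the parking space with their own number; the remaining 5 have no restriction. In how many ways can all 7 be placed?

Let Aᵢ (for i ∈ {5, 6}) be the placements that put car i in its forbidden parking space. Any j of these fix j positions, leaving (7−j)! ways to fill the rest, and there are C(2,j) ways to pick which j.
By inclusion–exclusion, the number of valid placements is Σ_{j=0}^{2} (−1)^j C(2,j)·(7−j)!.
Computing: 5040 − 1440 + 120 = 3720.

3720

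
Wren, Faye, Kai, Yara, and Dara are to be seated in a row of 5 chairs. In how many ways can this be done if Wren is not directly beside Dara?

72

There are 5! = 120 arrangements in all. If Wren and Dara are adjacent, merging them into one block gives 2·(4)! = 48 arrangements.
So 120 − 48 = 72 arrangements keep them apart.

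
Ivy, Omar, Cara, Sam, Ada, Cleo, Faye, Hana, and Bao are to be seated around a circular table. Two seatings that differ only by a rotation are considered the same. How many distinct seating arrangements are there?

Around a circle, 9 distinct people have 9!/9 = (8)! = 40320 rotationally distinct seatings.

40320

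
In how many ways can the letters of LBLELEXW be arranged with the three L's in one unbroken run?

360

Treat the 3 copies of L as a single block. The multiset to arrange is then {LLL, B, E, E, W, X}, 6 items in all.
That gives (6)!/(2!) = 360 arrangements.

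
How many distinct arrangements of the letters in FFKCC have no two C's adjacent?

18

Total arrangements of FFKCC: 5!/(2!·2!) = 30.
If the two C's are adjacent, glue them into one block, leaving 4 items to arrange: (4)!/(2!) = 12 ways.
Hence 30 − 12 = 18.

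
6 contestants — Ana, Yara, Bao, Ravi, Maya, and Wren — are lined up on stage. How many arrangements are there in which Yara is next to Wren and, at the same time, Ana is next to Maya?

96

Treat {Yara,Wren} as one block (2 orders) and {Ana,Maya} as another (2 orders).
That leaves 4 units to arrange: 2 × 2 × 4! = 4 × 24 = 96.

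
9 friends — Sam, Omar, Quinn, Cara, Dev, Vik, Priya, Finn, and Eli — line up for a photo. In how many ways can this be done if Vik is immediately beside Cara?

80640

Place the 7 others and the Vik-Cara pair as 8 objects in a line; the pair has 2 internal arrangements.
That gives 2 × 8! = 2 × 40320 = 80640.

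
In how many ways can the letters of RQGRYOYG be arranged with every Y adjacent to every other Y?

1260

Treat the 2 copies of Y as a single block. The multiset to arrange is then {YY, G, G, O, Q, R, R}, 7 items in all.
That gives (7)!/(2!·2!) = 1260 arrangements.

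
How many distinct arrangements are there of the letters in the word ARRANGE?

Letter multiplicities in ARRANGE: A×2, E×1, G×1, N×1, R×2.
Dividing 7! = 5040 by 2!·2! = 4 for the repeated letters gives 1260.

1260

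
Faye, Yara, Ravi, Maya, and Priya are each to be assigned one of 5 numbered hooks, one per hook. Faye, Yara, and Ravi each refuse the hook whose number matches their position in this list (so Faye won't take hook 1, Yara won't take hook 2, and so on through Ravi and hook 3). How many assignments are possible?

64

Let Aᵢ (for i ∈ {1, 2, 3}) be the placements that put person i in their forbidden hook. Any j of these fix j positions, leaving (5−j)! ways to fill the rest, and there are C(3,j) ways to pick which j.
By inclusion–exclusion, the number of valid placements is Σ_{j=0}^{3} (−1)^j C(3,j)·(5−j)!.
Computing: 120 − 72 + 18 − 2 = 64.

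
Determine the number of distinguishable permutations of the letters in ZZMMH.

30

Letter multiplicities in ZZMMH: H×1, M×2, Z×2.
Dividing 5! = 120 by 2!·2! = 4 for the repeated letters gives 30.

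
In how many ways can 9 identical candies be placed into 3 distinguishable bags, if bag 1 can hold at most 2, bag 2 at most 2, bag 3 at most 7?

6

Without the upper bounds there are C(11,2) = 55 ways to split 9 among 3 bags.
Subtract solutions that violate a single cap (substitute x_i' = x_i − (cap_i+1)): x_1 ≥ 3 gives C(8,2) = 28; x_2 ≥ 3 gives C(8,2) = 28; x_3 ≥ 8 gives C(3,2) = 3. Together 59.
Add back pairs where two caps are both exceeded: 10 + 0 + 0 = 10.
By inclusion–exclusion the count is 55 − 59 + 10 = 6.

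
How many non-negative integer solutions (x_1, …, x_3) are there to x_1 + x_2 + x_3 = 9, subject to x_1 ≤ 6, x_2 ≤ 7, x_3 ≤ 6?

By stars and bars, unrestricted non-negative solutions to x_1+…+x_3 = 9 number C(9+2,2) = 55.
Subtract solutions that violate a single cap (substitute x_i' = x_i − (cap_i+1)): x_1 ≥ 7 gives C(4,2) = 6; x_2 ≥ 8 gives C(3,2) = 3; x_3 ≥ 7 gives C(4,2) = 6. Together 15.
No two caps can be exceeded simultaneously, so the pair terms are all 0.
By inclusion–exclusion the count is 55 − 15 + 0 = 40.

40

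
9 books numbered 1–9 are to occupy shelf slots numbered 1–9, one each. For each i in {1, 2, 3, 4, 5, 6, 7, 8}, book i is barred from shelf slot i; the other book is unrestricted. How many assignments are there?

148329

Let Aᵢ (for 1 ≤ i ≤ 8) be the placements that put book i in its forbidden shelf slot. Any j of these fix j positions, leaving (9−j)! ways to fill the rest, and there are C(8,j) ways to pick which j.
By inclusion–exclusion, the number of valid placements is Σ_{j=0}^{8} (−1)^j C(8,j)·(9−j)!.
Computing: 362880 − 322560 + 141120 − 40320 + 8400 − 1344 + 168 − 16 + 1 = 148329.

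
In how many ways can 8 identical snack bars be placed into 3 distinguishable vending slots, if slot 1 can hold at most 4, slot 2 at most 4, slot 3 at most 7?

24

Ignoring the caps, the number of non-negative solutions to x_1+…+x_3 = 8 is C(10,2) = 45.
Subtract solutions that violate a single cap (substitute x_i' = x_i − (cap_i+1)): x_1 ≥ 5 gives C(5,2) = 10; x_2 ≥ 5 gives C(5,2) = 10; x_3 ≥ 8 gives C(2,2) = 1. Together 21.
No two caps can be exceeded simultaneously, so the pair terms are all 0.
By inclusion–exclusion the count is 45 − 21 + 0 = 24.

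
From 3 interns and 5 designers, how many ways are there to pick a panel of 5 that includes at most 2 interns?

Split by how many interns are chosen (0 through 2).
Sum: C(3,0)·C(5,5) + C(3,1)·C(5,4) + C(3,2)·C(5,3) = 1 + 15 + 30 = 46.

46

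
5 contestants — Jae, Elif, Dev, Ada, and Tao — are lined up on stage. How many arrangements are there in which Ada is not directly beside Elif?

72

There are 5! = 120 arrangements in all. If Ada and Elif are adjacent, merging them into one block gives 2·(4)! = 48 arrangements.
Complementary counting: 120 − 48 = 72.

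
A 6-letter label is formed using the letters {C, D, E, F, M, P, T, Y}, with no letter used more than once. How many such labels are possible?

20160

Choose and order 6 of the 8 symbols: the first letter has 8 options, the next 7, and so on down to 3.
That product is 8 × 7 × 6 × 5 × 4 × 3 = 20160.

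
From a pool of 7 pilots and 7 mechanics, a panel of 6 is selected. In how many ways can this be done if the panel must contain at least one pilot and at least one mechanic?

Unrestricted: C(14,6) = 3003 ways to pick any 6 of the 14.
Selections missing a whole group: no pilots → C(7,6) = 7; no mechanics → C(7,6) = 7.
Both groups omitted at once is impossible, so 3003 − 14 = 2989.

2989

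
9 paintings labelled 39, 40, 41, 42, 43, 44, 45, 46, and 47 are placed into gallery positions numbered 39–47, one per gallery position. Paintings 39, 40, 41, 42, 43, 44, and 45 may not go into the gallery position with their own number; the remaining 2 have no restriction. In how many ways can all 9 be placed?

Let Aᵢ (for 39 ≤ i ≤ 45) be the placements that put painting i in its forbidden gallery position. Any j of these fix j positions, leaving (9−j)! ways to fill the rest, and there are C(7,j) ways to pick which j.
By inclusion–exclusion, the number of valid placements is Σ_{j=0}^{7} (−1)^j C(7,j)·(9−j)!.
Computing: 362880 − 282240 + 105840 − 25200 + 4200 − 504 + 42 − 2 = 165016.

165016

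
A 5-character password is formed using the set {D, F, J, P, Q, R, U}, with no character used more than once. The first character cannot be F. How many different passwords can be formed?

The first character has 7−1 = 6 choices (anything except F).
The remaining 4 characters are filled from the other 6 symbols without repetition: 6 × 5 × 4 × 3 = 360.
Total: 6 × 360 = 2160.

2160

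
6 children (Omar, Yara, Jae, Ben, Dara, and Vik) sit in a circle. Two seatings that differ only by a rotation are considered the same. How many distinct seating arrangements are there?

120

Around a circle, 6 distinct people have 6!/6 = (5)! = 120 rotationally distinct seatings.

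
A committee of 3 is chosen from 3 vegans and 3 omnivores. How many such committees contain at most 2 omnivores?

19

Split by how many omnivores are chosen (0 through 2).
Sum: C(3,0)·C(3,3) + C(3,1)·C(3,2) + C(3,2)·C(3,1) = 1 + 9 + 9 = 19.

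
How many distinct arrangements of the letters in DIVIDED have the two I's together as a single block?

120

Treat the 2 copies of I as a single block. The multiset to arrange is then {II, D, D, D, E, V}, 6 items in all.
That gives (6)!/(3!) = 120 arrangements.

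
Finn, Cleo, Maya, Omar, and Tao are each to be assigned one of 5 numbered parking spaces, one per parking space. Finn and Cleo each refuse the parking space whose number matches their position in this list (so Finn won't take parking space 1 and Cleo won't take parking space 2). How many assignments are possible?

Let Aᵢ (for i ∈ {1, 2}) be the placements that put person i in their forbidden parking space. Any j of these fix j positions, leaving (5−j)! ways to fill the rest, and there are C(2,j) ways to pick which j.
By inclusion–exclusion, the number of valid placements is Σ_{j=0}^{2} (−1)^j C(2,j)·(5−j)!.
Computing: 120 − 48 + 6 = 78.

78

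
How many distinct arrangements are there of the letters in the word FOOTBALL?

Letter multiplicities in FOOTBALL: A×1, B×1, F×1, L×2, O×2, T×1.
So there are 8! / (2!·2!) = 10080 distinguishable arrangements.

10080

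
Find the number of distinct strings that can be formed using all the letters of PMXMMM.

PMXMMM has 6 letters with M appearing 4 times.
Dividing 6! = 720 by 4! = 24 for the repeated letters gives 30.

30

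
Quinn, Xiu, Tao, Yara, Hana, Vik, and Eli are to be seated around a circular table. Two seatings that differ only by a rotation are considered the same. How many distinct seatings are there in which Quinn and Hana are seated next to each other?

240

Glue Quinn and Hana into a block (2 internal orders). Seating 6 units around a circle gives (5)! arrangements.
So 2 × (5)! = 2 × 120 = 240.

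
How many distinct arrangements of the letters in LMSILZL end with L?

With the last slot taken by L, it remains to arrange the other 6 letters (MSILZL).
Those 6 letters have L appearing twice, giving (6)!/(2!) = 360.

360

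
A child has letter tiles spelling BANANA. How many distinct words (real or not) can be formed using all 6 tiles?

60

Letter multiplicities in BANANA: A×3, B×1, N×2.
The number of distinct arrangements is 6!/(3!·2!) = 720/12 = 60.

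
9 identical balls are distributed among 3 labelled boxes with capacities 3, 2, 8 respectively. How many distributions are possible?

11

Ignoring the caps, the number of non-negative solutions to x_1+…+x_3 = 9 is C(11,2) = 55.
Subtract solutions that violate a single cap (substitute x_i' = x_i − (cap_i+1)): x_1 ≥ 4 gives C(7,2) = 21; x_2 ≥ 3 gives C(8,2) = 28; x_3 ≥ 9 gives C(2,2) = 1. Together 50.
Add back pairs where two caps are both exceeded: 6 + 0 + 0 = 6.
By inclusion–exclusion the count is 55 − 50 + 6 = 11.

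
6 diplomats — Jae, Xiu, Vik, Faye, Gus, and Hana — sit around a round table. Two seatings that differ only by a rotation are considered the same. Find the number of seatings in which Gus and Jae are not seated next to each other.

72

Without the restriction there are (5)! = 120 seatings.
Seatings with Gus beside Jae: treat them as a block with 2 internal orders, giving 2 × (4)! = 48.
Subtracting, 120 − 48 = 72.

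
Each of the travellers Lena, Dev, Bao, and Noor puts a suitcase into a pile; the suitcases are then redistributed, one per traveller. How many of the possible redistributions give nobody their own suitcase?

This is the derangement count D_4: permutations of 4 items with no fixed point.
By inclusion–exclusion this is Σ_{j=0}^{4} (−1)^j C(4,j)·(4−j)!.
Computing: 24 − 24 + 12 − 4 + 1 = 9.

9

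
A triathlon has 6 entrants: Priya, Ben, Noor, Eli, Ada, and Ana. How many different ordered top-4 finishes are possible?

There are 6 choices for 1st place, 5 for 2nd, and so on down to 3 for position 4.
That gives 6 × 5 × 4 × 3 = 360.

360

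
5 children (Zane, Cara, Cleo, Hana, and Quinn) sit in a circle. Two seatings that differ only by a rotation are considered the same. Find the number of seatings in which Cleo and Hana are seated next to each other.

Glue Cleo and Hana into a block (2 internal orders). Seating 4 units around a circle gives (3)! arrangements.
So 2 × (3)! = 2 × 6 = 12.

12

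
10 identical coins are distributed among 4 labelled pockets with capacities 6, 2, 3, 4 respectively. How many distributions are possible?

41

Ignoring the caps, the number of non-negative solutions to x_1+…+x_4 = 10 is C(13,3) = 286.
Subtract solutions that violate a single cap (substitute x_i' = x_i − (cap_i+1)): x_1 ≥ 7 gives C(6,3) = 20; x_2 ≥ 3 gives C(10,3) = 120; x_3 ≥ 4 gives C(9,3) = 84; x_4 ≥ 5 gives C(8,3) = 56. Together 280.
Add back pairs where two caps are both exceeded: 1 + 0 + 0 + 20 + 10 + 4 = 35.
By inclusion–exclusion the count is 286 − 280 + 35 = 41.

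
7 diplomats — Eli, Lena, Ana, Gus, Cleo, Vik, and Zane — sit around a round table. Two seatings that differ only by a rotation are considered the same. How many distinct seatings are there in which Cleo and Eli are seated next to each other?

240

Glue Cleo and Eli into a block (2 internal orders). Seating 6 units around a circle gives (5)! arrangements.
So 2 × (5)! = 2 × 120 = 240.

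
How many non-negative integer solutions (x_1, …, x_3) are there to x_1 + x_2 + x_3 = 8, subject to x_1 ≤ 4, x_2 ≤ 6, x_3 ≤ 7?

31

By stars and bars, unrestricted non-negative solutions to x_1+…+x_3 = 8 number C(8+2,2) = 45.
Subtract solutions that violate a single cap (substitute x_i' = x_i − (cap_i+1)): x_1 ≥ 5 gives C(5,2) = 10; x_2 ≥ 7 gives C(3,2) = 3; x_3 ≥ 8 gives C(2,2) = 1. Together 14.
No two caps can be exceeded simultaneously, so the pair terms are all 0.
By inclusion–exclusion the count is 45 − 14 + 0 = 31.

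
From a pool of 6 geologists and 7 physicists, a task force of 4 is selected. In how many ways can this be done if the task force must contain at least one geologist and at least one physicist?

Total 4-person selections from all 13: C(13,4) = 715.
Selections missing a whole group: no geologists → C(7,4) = 35; no physicists → C(6,4) = 15.
Both groups omitted at once is impossible, so 715 − 50 = 665.

665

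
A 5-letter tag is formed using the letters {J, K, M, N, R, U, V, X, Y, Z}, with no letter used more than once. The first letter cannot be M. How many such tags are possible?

The first letter has 10−1 = 9 choices (anything except M).
The remaining 4 letters are filled from the other 9 symbols without repetition: 9 × 8 × 7 × 6 = 3024.
Total: 9 × 3024 = 27216.

27216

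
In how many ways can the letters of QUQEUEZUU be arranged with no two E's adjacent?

Total arrangements of QUQEUEZUU: 9!/(4!·2!·2!) = 3780.
Arrangements with the E's together: treat EE as one letter, giving (8)!/(4!·2!) = 840.
Subtracting, 3780 − 840 = 2940 arrangements keep the E's apart.

2940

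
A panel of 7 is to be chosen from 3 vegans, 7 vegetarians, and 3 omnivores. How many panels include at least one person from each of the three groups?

Total 7-person selections from all 13: C(13,7) = 1716.
Selections missing a whole group: no vegans → C(10,7) = 120; no vegetarians → C(6,7) = 0; no omnivores → C(10,7) = 120.
Add back selections omitting two groups (i.e. drawn from a single group): C(3,7) + C(7,7) + C(3,7) = 1.
By inclusion–exclusion: 1716 − 240 + 1 = 1477.

1477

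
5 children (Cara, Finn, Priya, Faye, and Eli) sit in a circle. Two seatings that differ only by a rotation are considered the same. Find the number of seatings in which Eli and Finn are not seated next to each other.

Without the restriction there are (4)! = 24 seatings.
Seatings with Eli beside Finn: treat them as a block with 2 internal orders, giving 2 × (3)! = 12.
Subtracting, 24 − 12 = 12.

12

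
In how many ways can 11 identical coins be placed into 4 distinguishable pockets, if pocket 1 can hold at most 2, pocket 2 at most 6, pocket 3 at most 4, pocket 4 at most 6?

By stars and bars, unrestricted non-negative solutions to x_1+…+x_4 = 11 number C(11+3,3) = 364.
Subtract solutions that violate a single cap (substitute x_i' = x_i − (cap_i+1)): x_1 ≥ 3 gives C(11,3) = 165; x_2 ≥ 7 gives C(7,3) = 35; x_3 ≥ 5 gives C(9,3) = 84; x_4 ≥ 7 gives C(7,3) = 35. Together 319.
Add back pairs where two caps are both exceeded: 4 + 20 + 4 + 0 + 0 + 0 = 28.
By inclusion–exclusion the count is 364 − 319 + 28 = 73.

73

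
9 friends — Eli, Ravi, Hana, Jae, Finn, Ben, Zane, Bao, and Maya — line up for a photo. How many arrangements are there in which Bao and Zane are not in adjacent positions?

Of the 9! = 362880 arrangements, those with Bao and Zane adjacent number 2 × 8! = 80640 (treat the pair as a block with 2 internal orders).
So 362880 − 80640 = 282240 arrangements keep them apart.

282240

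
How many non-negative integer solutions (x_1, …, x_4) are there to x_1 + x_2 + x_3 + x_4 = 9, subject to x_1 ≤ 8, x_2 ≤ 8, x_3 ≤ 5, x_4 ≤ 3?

By stars and bars, unrestricted non-negative solutions to x_1+…+x_4 = 9 number C(9+3,3) = 220.
Subtract solutions that violate a single cap (substitute x_i' = x_i − (cap_i+1)): x_1 ≥ 9 gives C(3,3) = 1; x_2 ≥ 9 gives C(3,3) = 1; x_3 ≥ 6 gives C(6,3) = 20; x_4 ≥ 4 gives C(8,3) = 56. Together 78.
No two caps can be exceeded simultaneously, so the pair terms are all 0.
By inclusion–exclusion the count is 220 − 78 + 0 = 142.

142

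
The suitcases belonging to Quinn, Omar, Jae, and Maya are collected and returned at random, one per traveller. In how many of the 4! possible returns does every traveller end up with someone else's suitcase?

This is the derangement count D_4: permutations of 4 items with no fixed point.
By inclusion–exclusion this is Σ_{j=0}^{4} (−1)^j C(4,j)·(4−j)!.
Computing: 24 − 24 + 12 − 4 + 1 = 9.

9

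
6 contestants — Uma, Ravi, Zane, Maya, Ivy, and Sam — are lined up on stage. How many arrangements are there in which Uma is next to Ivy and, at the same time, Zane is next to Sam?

96

Treat {Uma,Ivy} as one block (2 orders) and {Zane,Sam} as another (2 orders).
That leaves 4 units to arrange: 2 × 2 × 4! = 4 × 24 = 96.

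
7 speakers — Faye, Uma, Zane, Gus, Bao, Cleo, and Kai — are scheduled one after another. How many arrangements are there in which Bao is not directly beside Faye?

3600

There are 7! = 5040 arrangements in all. If Bao and Faye are adjacent, merging them into one block gives 2·(6)! = 1440 arrangements.
Complementary counting: 5040 − 1440 = 3600.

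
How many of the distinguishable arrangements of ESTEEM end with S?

Fix S in the last position and arrange the remaining 5 letters.
Those 5 letters have E appearing 3 times, giving (5)!/(3!) = 20.

20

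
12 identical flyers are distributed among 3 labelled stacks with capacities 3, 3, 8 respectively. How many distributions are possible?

Ignoring the caps, the number of non-negative solutions to x_1+…+x_3 = 12 is C(14,2) = 91.
Subtract solutions that violate a single cap (substitute x_i' = x_i − (cap_i+1)): x_1 ≥ 4 gives C(10,2) = 45; x_2 ≥ 4 gives C(10,2) = 45; x_3 ≥ 9 gives C(5,2) = 10. Together 100.
Add back pairs where two caps are both exceeded: 15 + 0 + 0 = 15.
By inclusion–exclusion the count is 91 − 100 + 15 = 6.

6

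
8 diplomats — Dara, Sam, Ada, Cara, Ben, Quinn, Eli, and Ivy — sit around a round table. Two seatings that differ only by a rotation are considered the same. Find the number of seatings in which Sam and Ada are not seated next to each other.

3600

Without the restriction there are (7)! = 5040 seatings.
Seatings with Sam beside Ada: treat them as a block with 2 internal orders, giving 2 × (6)! = 1440.
Subtracting, 5040 − 1440 = 3600.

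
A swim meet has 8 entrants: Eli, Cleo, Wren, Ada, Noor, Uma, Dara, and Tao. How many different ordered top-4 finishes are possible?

1680

There are 8 choices for 1st place, 7 for 2nd, and so on down to 5 for position 4.
That gives 8 × 7 × 6 × 5 = 1680.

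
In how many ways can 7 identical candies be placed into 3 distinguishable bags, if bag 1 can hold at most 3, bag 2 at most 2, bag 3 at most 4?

6

By stars and bars, unrestricted non-negative solutions to x_1+…+x_3 = 7 number C(7+2,2) = 36.
Subtract solutions that violate a single cap (substitute x_i' = x_i − (cap_i+1)): x_1 ≥ 4 gives C(5,2) = 10; x_2 ≥ 3 gives C(6,2) = 15; x_3 ≥ 5 gives C(4,2) = 6. Together 31.
Add back pairs where two caps are both exceeded: 1 + 0 + 0 = 1.
By inclusion–exclusion the count is 36 − 31 + 1 = 6.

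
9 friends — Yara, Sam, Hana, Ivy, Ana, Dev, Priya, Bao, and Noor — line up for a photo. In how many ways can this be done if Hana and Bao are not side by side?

Of the 9! = 362880 arrangements, those with Hana and Bao adjacent number 2 × 8! = 80640 (treat the pair as a block with 2 internal orders).
Complementary counting: 362880 − 80640 = 282240.

282240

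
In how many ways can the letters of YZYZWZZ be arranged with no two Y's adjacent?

75

There are 7!/(4!·2!) = 105 arrangements of YZYZWZZ in total.
If the two Y's are adjacent, glue them into one block, leaving 6 items to arrange: (6)!/(4!) = 30 ways.
Subtracting, 105 − 30 = 75 arrangements keep the Y's apart.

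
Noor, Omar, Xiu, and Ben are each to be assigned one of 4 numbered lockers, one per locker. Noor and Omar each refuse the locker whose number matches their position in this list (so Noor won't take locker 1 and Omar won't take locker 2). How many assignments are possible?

14

Let Aᵢ (for i ∈ {1, 2}) be the placements that put person i in their forbidden locker. Any j of these fix j positions, leaving (4−j)! ways to fill the rest, and there are C(2,j) ways to pick which j.
By inclusion–exclusion, the number of valid placements is Σ_{j=0}^{2} (−1)^j C(2,j)·(4−j)!.
Computing: 24 − 12 + 2 = 14.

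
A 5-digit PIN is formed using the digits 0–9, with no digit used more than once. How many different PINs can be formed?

30240

Choose and order 5 of the 10 symbols: the first digit has 10 options, the next 9, and so on down to 6.
10 × 9 × 8 × 7 × 6 = 30240.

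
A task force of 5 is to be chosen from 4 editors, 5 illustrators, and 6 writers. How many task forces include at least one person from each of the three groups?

2170

Unrestricted: C(15,5) = 3003 ways to pick any 5 of the 15.
Subtract selections that omit an entire group: no editors → C(11,5) = 462; no illustrators → C(10,5) = 252; no writers → C(9,5) = 126.
Add back selections omitting two groups (i.e. drawn from a single group): C(4,5) + C(5,5) + C(6,5) = 7.
By inclusion–exclusion: 3003 − 840 + 7 = 2170.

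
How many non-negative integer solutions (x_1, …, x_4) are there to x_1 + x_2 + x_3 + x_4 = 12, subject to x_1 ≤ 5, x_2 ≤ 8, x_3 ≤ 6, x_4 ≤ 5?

212

By stars and bars, unrestricted non-negative solutions to x_1+…+x_4 = 12 number C(12+3,3) = 455.
Subtract solutions that violate a single cap (substitute x_i' = x_i − (cap_i+1)): x_1 ≥ 6 gives C(9,3) = 84; x_2 ≥ 9 gives C(6,3) = 20; x_3 ≥ 7 gives C(8,3) = 56; x_4 ≥ 6 gives C(9,3) = 84. Together 244.
Add back pairs where two caps are both exceeded: 0 + 0 + 1 + 0 + 0 + 0 = 1.
By inclusion–exclusion the count is 455 − 244 + 1 = 212.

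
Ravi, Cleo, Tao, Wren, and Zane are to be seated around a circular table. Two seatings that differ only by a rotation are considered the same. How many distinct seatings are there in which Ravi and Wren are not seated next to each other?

12

Without the restriction there are (4)! = 24 seatings.
Those with Ravi next to Wren: fuse the pair into one unit and seat 4 units around a circle — 2·(3)! = 12.
Subtracting, 24 − 12 = 12.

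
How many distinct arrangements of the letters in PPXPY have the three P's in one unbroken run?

Treat the 3 copies of P as a single block. The multiset to arrange is then {PPP, X, Y}, 3 items in all.
All 3 items are distinct, so there are (3)! = 6 arrangements.

6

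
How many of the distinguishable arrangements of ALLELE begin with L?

With the first slot taken by L, it remains to arrange the other 5 letters (ALELE).
Those 5 letters have E appearing twice and L appearing twice, giving (5)!/(2!·2!) = 30.

30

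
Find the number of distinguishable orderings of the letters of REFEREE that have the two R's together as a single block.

Treat the 2 copies of R as a single block. The multiset to arrange is then {RR, E, E, E, E, F}, 6 items in all.
That gives (6)!/(4!) = 30 arrangements.

30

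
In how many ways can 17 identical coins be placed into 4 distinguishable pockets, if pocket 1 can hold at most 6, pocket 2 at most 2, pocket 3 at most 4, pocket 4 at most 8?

19

By stars and bars, unrestricted non-negative solutions to x_1+…+x_4 = 17 number C(17+3,3) = 1140.
Subtract solutions that violate a single cap (substitute x_i' = x_i − (cap_i+1)): x_1 ≥ 7 gives C(13,3) = 286; x_2 ≥ 3 gives C(17,3) = 680; x_3 ≥ 5 gives C(15,3) = 455; x_4 ≥ 9 gives C(11,3) = 165. Together 1586.
Add back pairs where two caps are both exceeded: 120 + 56 + 4 + 220 + 56 + 20 = 476.
Subtract triples: 10 + 0 + 0 + 1 = 11.
By inclusion–exclusion the count is 1140 − 1586 + 476 − 11 = 19.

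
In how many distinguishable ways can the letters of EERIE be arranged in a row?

EERIE has 5 letters with E appearing 3 times.
The number of distinct arrangements is 5!/(3!) = 120/6 = 20.

20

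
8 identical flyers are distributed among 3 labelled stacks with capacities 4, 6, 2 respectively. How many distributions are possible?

By stars and bars, unrestricted non-negative solutions to x_1+…+x_3 = 8 number C(8+2,2) = 45.
Subtract solutions that violate a single cap (substitute x_i' = x_i − (cap_i+1)): x_1 ≥ 5 gives C(5,2) = 10; x_2 ≥ 7 gives C(3,2) = 3; x_3 ≥ 3 gives C(7,2) = 21. Together 34.
Add back pairs where two caps are both exceeded: 0 + 1 + 0 = 1.
By inclusion–exclusion the count is 45 − 34 + 1 = 12.

12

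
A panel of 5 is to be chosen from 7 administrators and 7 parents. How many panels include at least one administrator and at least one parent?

With no constraint there are C(14,5) = 2002 possible selections.
Selections missing a whole group: no administrators → C(7,5) = 21; no parents → C(7,5) = 21.
Both groups omitted at once is impossible, so 2002 − 42 = 1960.

1960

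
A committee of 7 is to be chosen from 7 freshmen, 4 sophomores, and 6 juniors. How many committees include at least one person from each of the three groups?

Unrestricted: C(17,7) = 19448 ways to pick any 7 of the 17.
Selections missing a whole group: no freshmen → C(10,7) = 120; no sophomores → C(13,7) = 1716; no juniors → C(11,7) = 330.
Add back selections omitting two groups (i.e. drawn from a single group): C(7,7) + C(4,7) + C(6,7) = 1.
By inclusion–exclusion: 19448 − 2166 + 1 = 17283.

17283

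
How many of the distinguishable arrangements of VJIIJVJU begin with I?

Fix I in the first position and arrange the remaining 7 letters.
Those 7 letters have J appearing 3 times and V appearing twice, giving (7)!/(3!·2!) = 420.

420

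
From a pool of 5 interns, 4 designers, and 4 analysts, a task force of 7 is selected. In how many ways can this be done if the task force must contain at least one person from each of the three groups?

Unrestricted: C(13,7) = 1716 ways to pick any 7 of the 13.
Selections missing a whole group: no interns → C(8,7) = 8; no designers → C(9,7) = 36; no analysts → C(9,7) = 36.
Add back selections omitting two groups (i.e. drawn from a single group): C(5,7) + C(4,7) + C(4,7) = 0.
By inclusion–exclusion: 1716 − 80 + 0 = 1636.

1636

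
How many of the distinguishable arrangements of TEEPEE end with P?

Fix P in the last position and arrange the remaining 5 letters.
Those 5 letters have E appearing 4 times, giving (5)!/(4!) = 5.

5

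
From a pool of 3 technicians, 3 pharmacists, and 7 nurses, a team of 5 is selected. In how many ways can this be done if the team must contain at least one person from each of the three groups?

798

Total 5-person selections from all 13: C(13,5) = 1287.
Subtract selections that omit an entire group: no technicians → C(10,5) = 252; no pharmacists → C(10,5) = 252; no nurses → C(6,5) = 6.
Add back selections omitting two groups (i.e. drawn from a single group): C(3,5) + C(3,5) + C(7,5) = 21.
By inclusion–exclusion: 1287 − 510 + 21 = 798.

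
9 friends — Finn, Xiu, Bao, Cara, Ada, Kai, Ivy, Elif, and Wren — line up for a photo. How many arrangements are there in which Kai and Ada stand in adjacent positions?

80640

Treat {Kai, Ada} as a single unit. There are 8 units to order, and the pair itself can be ordered 2 ways.
So the count is 2·(8)! = 80640.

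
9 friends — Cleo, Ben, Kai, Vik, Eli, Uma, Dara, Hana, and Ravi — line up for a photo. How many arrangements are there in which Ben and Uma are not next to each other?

282240

Of the 9! = 362880 arrangements, those with Ben and Uma adjacent number 2 × 8! = 80640 (treat the pair as a block with 2 internal orders).
Complementary counting: 362880 − 80640 = 282240.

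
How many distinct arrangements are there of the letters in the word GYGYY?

GYGYY has 5 letters with G appearing twice and Y appearing 3 times.
Dividing 5! = 120 by 3!·2! = 12 for the repeated letters gives 10.

10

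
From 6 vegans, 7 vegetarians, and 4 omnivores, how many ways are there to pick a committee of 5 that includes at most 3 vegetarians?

Split by how many vegetarians are chosen (0 through 3).
Sum: C(7,0)·C(10,5) + C(7,1)·C(10,4) + C(7,2)·C(10,3) + C(7,3)·C(10,2) = 252 + 1470 + 2520 + 1575 = 5817.

5817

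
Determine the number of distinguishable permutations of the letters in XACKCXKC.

1680

Letter multiplicities in XACKCXKC: A×1, C×3, K×2, X×2.
The number of distinct arrangements is 8!/(3!·2!·2!) = 40320/24 = 1680.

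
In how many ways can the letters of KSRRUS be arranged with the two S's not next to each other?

There are 6!/(2!·2!) = 180 arrangements of KSRRUS in total.
If the two S's are adjacent, glue them into one block, leaving 5 items to arrange: (5)!/(2!) = 60 ways.
Hence 180 − 60 = 120.

120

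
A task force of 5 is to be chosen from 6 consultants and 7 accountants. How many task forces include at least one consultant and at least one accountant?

Total 5-person selections from all 13: C(13,5) = 1287.
Selections missing a whole group: no consultants → C(7,5) = 21; no accountants → C(6,5) = 6.
Both groups omitted at once is impossible, so 1287 − 27 = 1260.

1260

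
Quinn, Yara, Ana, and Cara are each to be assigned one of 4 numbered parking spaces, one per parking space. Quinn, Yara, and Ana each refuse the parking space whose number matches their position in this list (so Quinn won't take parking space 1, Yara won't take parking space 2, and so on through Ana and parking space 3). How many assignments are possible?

11

Let Aᵢ (for i ∈ {1, 2, 3}) be the placements that put person i in their forbidden parking space. Any j of these fix j positions, leaving (4−j)! ways to fill the rest, and there are C(3,j) ways to pick which j.
By inclusion–exclusion, the number of valid placements is Σ_{j=0}^{3} (−1)^j C(3,j)·(4−j)!.
Computing: 24 − 18 + 6 − 1 = 11.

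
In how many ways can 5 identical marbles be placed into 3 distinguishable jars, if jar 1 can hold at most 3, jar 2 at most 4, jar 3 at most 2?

11

Ignoring the caps, the number of non-negative solutions to x_1+…+x_3 = 5 is C(7,2) = 21.
Subtract solutions that violate a single cap (substitute x_i' = x_i − (cap_i+1)): x_1 ≥ 4 gives C(3,2) = 3; x_2 ≥ 5 gives C(2,2) = 1; x_3 ≥ 3 gives C(4,2) = 6. Together 10.
No two caps can be exceeded simultaneously, so the pair terms are all 0.
By inclusion–exclusion the count is 21 − 10 + 0 = 11.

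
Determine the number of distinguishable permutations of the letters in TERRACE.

1260

TERRACE has 7 letters with E appearing twice and R appearing twice.
Dividing 7! = 5040 by 2!·2! = 4 for the repeated letters gives 1260.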